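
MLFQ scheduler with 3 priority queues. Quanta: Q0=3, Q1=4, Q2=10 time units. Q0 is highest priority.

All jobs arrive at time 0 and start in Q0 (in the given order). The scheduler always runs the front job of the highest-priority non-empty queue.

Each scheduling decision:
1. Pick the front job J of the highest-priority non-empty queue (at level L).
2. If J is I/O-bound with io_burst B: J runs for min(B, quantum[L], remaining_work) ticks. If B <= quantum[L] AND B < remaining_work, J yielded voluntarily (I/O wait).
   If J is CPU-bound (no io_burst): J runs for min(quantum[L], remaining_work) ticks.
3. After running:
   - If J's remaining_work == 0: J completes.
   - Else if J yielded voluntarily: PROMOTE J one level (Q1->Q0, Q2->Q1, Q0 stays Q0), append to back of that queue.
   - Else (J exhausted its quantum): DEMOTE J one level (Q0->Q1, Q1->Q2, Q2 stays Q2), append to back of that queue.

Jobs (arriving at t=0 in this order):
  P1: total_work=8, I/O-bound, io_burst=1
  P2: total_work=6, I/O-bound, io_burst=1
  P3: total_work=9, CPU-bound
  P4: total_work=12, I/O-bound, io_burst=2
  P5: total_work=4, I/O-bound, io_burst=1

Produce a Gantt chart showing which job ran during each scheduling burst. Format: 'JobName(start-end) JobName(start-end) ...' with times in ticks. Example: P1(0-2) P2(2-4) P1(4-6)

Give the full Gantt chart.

t=0-1: P1@Q0 runs 1, rem=7, I/O yield, promote→Q0. Q0=[P2,P3,P4,P5,P1] Q1=[] Q2=[]
t=1-2: P2@Q0 runs 1, rem=5, I/O yield, promote→Q0. Q0=[P3,P4,P5,P1,P2] Q1=[] Q2=[]
t=2-5: P3@Q0 runs 3, rem=6, quantum used, demote→Q1. Q0=[P4,P5,P1,P2] Q1=[P3] Q2=[]
t=5-7: P4@Q0 runs 2, rem=10, I/O yield, promote→Q0. Q0=[P5,P1,P2,P4] Q1=[P3] Q2=[]
t=7-8: P5@Q0 runs 1, rem=3, I/O yield, promote→Q0. Q0=[P1,P2,P4,P5] Q1=[P3] Q2=[]
t=8-9: P1@Q0 runs 1, rem=6, I/O yield, promote→Q0. Q0=[P2,P4,P5,P1] Q1=[P3] Q2=[]
t=9-10: P2@Q0 runs 1, rem=4, I/O yield, promote→Q0. Q0=[P4,P5,P1,P2] Q1=[P3] Q2=[]
t=10-12: P4@Q0 runs 2, rem=8, I/O yield, promote→Q0. Q0=[P5,P1,P2,P4] Q1=[P3] Q2=[]
t=12-13: P5@Q0 runs 1, rem=2, I/O yield, promote→Q0. Q0=[P1,P2,P4,P5] Q1=[P3] Q2=[]
t=13-14: P1@Q0 runs 1, rem=5, I/O yield, promote→Q0. Q0=[P2,P4,P5,P1] Q1=[P3] Q2=[]
t=14-15: P2@Q0 runs 1, rem=3, I/O yield, promote→Q0. Q0=[P4,P5,P1,P2] Q1=[P3] Q2=[]
t=15-17: P4@Q0 runs 2, rem=6, I/O yield, promote→Q0. Q0=[P5,P1,P2,P4] Q1=[P3] Q2=[]
t=17-18: P5@Q0 runs 1, rem=1, I/O yield, promote→Q0. Q0=[P1,P2,P4,P5] Q1=[P3] Q2=[]
t=18-19: P1@Q0 runs 1, rem=4, I/O yield, promote→Q0. Q0=[P2,P4,P5,P1] Q1=[P3] Q2=[]
t=19-20: P2@Q0 runs 1, rem=2, I/O yield, promote→Q0. Q0=[P4,P5,P1,P2] Q1=[P3] Q2=[]
t=20-22: P4@Q0 runs 2, rem=4, I/O yield, promote→Q0. Q0=[P5,P1,P2,P4] Q1=[P3] Q2=[]
t=22-23: P5@Q0 runs 1, rem=0, completes. Q0=[P1,P2,P4] Q1=[P3] Q2=[]
t=23-24: P1@Q0 runs 1, rem=3, I/O yield, promote→Q0. Q0=[P2,P4,P1] Q1=[P3] Q2=[]
t=24-25: P2@Q0 runs 1, rem=1, I/O yield, promote→Q0. Q0=[P4,P1,P2] Q1=[P3] Q2=[]
t=25-27: P4@Q0 runs 2, rem=2, I/O yield, promote→Q0. Q0=[P1,P2,P4] Q1=[P3] Q2=[]
t=27-28: P1@Q0 runs 1, rem=2, I/O yield, promote→Q0. Q0=[P2,P4,P1] Q1=[P3] Q2=[]
t=28-29: P2@Q0 runs 1, rem=0, completes. Q0=[P4,P1] Q1=[P3] Q2=[]
t=29-31: P4@Q0 runs 2, rem=0, completes. Q0=[P1] Q1=[P3] Q2=[]
t=31-32: P1@Q0 runs 1, rem=1, I/O yield, promote→Q0. Q0=[P1] Q1=[P3] Q2=[]
t=32-33: P1@Q0 runs 1, rem=0, completes. Q0=[] Q1=[P3] Q2=[]
t=33-37: P3@Q1 runs 4, rem=2, quantum used, demote→Q2. Q0=[] Q1=[] Q2=[P3]
t=37-39: P3@Q2 runs 2, rem=0, completes. Q0=[] Q1=[] Q2=[]

Answer: P1(0-1) P2(1-2) P3(2-5) P4(5-7) P5(7-8) P1(8-9) P2(9-10) P4(10-12) P5(12-13) P1(13-14) P2(14-15) P4(15-17) P5(17-18) P1(18-19) P2(19-20) P4(20-22) P5(22-23) P1(23-24) P2(24-25) P4(25-27) P1(27-28) P2(28-29) P4(29-31) P1(31-32) P1(32-33) P3(33-37) P3(37-39)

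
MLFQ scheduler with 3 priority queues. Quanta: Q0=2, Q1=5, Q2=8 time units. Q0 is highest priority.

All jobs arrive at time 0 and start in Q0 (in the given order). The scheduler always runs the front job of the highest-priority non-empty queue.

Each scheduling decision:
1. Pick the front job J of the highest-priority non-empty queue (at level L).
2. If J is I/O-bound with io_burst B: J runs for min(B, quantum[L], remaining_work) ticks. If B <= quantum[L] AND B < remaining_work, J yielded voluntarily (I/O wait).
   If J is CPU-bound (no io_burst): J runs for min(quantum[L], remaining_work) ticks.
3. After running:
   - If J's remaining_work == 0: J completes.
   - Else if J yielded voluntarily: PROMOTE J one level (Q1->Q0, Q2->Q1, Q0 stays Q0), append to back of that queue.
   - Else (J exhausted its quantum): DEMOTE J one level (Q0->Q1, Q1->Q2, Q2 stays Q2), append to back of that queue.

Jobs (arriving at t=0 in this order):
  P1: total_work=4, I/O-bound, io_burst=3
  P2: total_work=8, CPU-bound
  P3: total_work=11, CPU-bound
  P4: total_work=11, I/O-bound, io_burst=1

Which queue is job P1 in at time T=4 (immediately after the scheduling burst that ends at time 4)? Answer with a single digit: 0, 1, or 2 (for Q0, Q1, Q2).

Answer: 1

Derivation:
t=0-2: P1@Q0 runs 2, rem=2, quantum used, demote→Q1. Q0=[P2,P3,P4] Q1=[P1] Q2=[]
t=2-4: P2@Q0 runs 2, rem=6, quantum used, demote→Q1. Q0=[P3,P4] Q1=[P1,P2] Q2=[]
t=4-6: P3@Q0 runs 2, rem=9, quantum used, demote→Q1. Q0=[P4] Q1=[P1,P2,P3] Q2=[]
t=6-7: P4@Q0 runs 1, rem=10, I/O yield, promote→Q0. Q0=[P4] Q1=[P1,P2,P3] Q2=[]
t=7-8: P4@Q0 runs 1, rem=9, I/O yield, promote→Q0. Q0=[P4] Q1=[P1,P2,P3] Q2=[]
t=8-9: P4@Q0 runs 1, rem=8, I/O yield, promote→Q0. Q0=[P4] Q1=[P1,P2,P3] Q2=[]
t=9-10: P4@Q0 runs 1, rem=7, I/O yield, promote→Q0. Q0=[P4] Q1=[P1,P2,P3] Q2=[]
t=10-11: P4@Q0 runs 1, rem=6, I/O yield, promote→Q0. Q0=[P4] Q1=[P1,P2,P3] Q2=[]
t=11-12: P4@Q0 runs 1, rem=5, I/O yield, promote→Q0. Q0=[P4] Q1=[P1,P2,P3] Q2=[]
t=12-13: P4@Q0 runs 1, rem=4, I/O yield, promote→Q0. Q0=[P4] Q1=[P1,P2,P3] Q2=[]
t=13-14: P4@Q0 runs 1, rem=3, I/O yield, promote→Q0. Q0=[P4] Q1=[P1,P2,P3] Q2=[]
t=14-15: P4@Q0 runs 1, rem=2, I/O yield, promote→Q0. Q0=[P4] Q1=[P1,P2,P3] Q2=[]
t=15-16: P4@Q0 runs 1, rem=1, I/O yield, promote→Q0. Q0=[P4] Q1=[P1,P2,P3] Q2=[]
t=16-17: P4@Q0 runs 1, rem=0, completes. Q0=[] Q1=[P1,P2,P3] Q2=[]
t=17-19: P1@Q1 runs 2, rem=0, completes. Q0=[] Q1=[P2,P3] Q2=[]
t=19-24: P2@Q1 runs 5, rem=1, quantum used, demote→Q2. Q0=[] Q1=[P3] Q2=[P2]
t=24-29: P3@Q1 runs 5, rem=4, quantum used, demote→Q2. Q0=[] Q1=[] Q2=[P2,P3]
t=29-30: P2@Q2 runs 1, rem=0, completes. Q0=[] Q1=[] Q2=[P3]
t=30-34: P3@Q2 runs 4, rem=0, completes. Q0=[] Q1=[] Q2=[]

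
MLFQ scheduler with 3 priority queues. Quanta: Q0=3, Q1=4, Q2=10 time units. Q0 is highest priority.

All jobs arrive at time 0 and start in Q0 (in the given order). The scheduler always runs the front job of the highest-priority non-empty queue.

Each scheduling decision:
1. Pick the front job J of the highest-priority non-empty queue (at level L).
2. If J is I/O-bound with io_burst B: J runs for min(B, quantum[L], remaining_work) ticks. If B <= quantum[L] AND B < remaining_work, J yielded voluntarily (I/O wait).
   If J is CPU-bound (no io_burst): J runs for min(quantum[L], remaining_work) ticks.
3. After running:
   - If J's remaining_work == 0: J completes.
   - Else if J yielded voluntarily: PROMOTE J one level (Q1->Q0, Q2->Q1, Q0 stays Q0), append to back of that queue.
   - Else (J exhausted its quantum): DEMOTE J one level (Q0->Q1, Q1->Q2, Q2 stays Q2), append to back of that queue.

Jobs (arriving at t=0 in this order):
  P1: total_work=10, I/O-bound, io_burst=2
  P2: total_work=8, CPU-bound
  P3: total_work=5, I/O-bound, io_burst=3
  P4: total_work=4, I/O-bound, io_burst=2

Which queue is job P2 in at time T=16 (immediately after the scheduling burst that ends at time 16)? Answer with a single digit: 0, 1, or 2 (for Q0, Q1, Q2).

Answer: 1

Derivation:
t=0-2: P1@Q0 runs 2, rem=8, I/O yield, promote→Q0. Q0=[P2,P3,P4,P1] Q1=[] Q2=[]
t=2-5: P2@Q0 runs 3, rem=5, quantum used, demote→Q1. Q0=[P3,P4,P1] Q1=[P2] Q2=[]
t=5-8: P3@Q0 runs 3, rem=2, I/O yield, promote→Q0. Q0=[P4,P1,P3] Q1=[P2] Q2=[]
t=8-10: P4@Q0 runs 2, rem=2, I/O yield, promote→Q0. Q0=[P1,P3,P4] Q1=[P2] Q2=[]
t=10-12: P1@Q0 runs 2, rem=6, I/O yield, promote→Q0. Q0=[P3,P4,P1] Q1=[P2] Q2=[]
t=12-14: P3@Q0 runs 2, rem=0, completes. Q0=[P4,P1] Q1=[P2] Q2=[]
t=14-16: P4@Q0 runs 2, rem=0, completes. Q0=[P1] Q1=[P2] Q2=[]
t=16-18: P1@Q0 runs 2, rem=4, I/O yield, promote→Q0. Q0=[P1] Q1=[P2] Q2=[]
t=18-20: P1@Q0 runs 2, rem=2, I/O yield, promote→Q0. Q0=[P1] Q1=[P2] Q2=[]
t=20-22: P1@Q0 runs 2, rem=0, completes. Q0=[] Q1=[P2] Q2=[]
t=22-26: P2@Q1 runs 4, rem=1, quantum used, demote→Q2. Q0=[] Q1=[] Q2=[P2]
t=26-27: P2@Q2 runs 1, rem=0, completes. Q0=[] Q1=[] Q2=[]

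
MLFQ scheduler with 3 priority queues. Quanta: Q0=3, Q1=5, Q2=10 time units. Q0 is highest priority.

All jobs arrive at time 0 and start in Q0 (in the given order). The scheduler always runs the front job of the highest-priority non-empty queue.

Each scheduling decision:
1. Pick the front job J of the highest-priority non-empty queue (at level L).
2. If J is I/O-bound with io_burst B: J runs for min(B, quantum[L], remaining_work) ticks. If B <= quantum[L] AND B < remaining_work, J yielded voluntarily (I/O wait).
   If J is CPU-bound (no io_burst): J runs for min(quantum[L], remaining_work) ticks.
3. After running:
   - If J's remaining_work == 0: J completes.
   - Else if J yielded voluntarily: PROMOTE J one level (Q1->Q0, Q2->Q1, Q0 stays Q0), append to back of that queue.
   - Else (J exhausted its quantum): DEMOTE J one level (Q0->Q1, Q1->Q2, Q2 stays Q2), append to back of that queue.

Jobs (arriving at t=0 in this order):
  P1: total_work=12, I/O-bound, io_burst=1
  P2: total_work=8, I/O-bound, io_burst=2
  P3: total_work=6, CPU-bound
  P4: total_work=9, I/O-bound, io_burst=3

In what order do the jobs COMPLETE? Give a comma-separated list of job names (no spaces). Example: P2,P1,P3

Answer: P4,P2,P1,P3

Derivation:
t=0-1: P1@Q0 runs 1, rem=11, I/O yield, promote→Q0. Q0=[P2,P3,P4,P1] Q1=[] Q2=[]
t=1-3: P2@Q0 runs 2, rem=6, I/O yield, promote→Q0. Q0=[P3,P4,P1,P2] Q1=[] Q2=[]
t=3-6: P3@Q0 runs 3, rem=3, quantum used, demote→Q1. Q0=[P4,P1,P2] Q1=[P3] Q2=[]
t=6-9: P4@Q0 runs 3, rem=6, I/O yield, promote→Q0. Q0=[P1,P2,P4] Q1=[P3] Q2=[]
t=9-10: P1@Q0 runs 1, rem=10, I/O yield, promote→Q0. Q0=[P2,P4,P1] Q1=[P3] Q2=[]
t=10-12: P2@Q0 runs 2, rem=4, I/O yield, promote→Q0. Q0=[P4,P1,P2] Q1=[P3] Q2=[]
t=12-15: P4@Q0 runs 3, rem=3, I/O yield, promote→Q0. Q0=[P1,P2,P4] Q1=[P3] Q2=[]
t=15-16: P1@Q0 runs 1, rem=9, I/O yield, promote→Q0. Q0=[P2,P4,P1] Q1=[P3] Q2=[]
t=16-18: P2@Q0 runs 2, rem=2, I/O yield, promote→Q0. Q0=[P4,P1,P2] Q1=[P3] Q2=[]
t=18-21: P4@Q0 runs 3, rem=0, completes. Q0=[P1,P2] Q1=[P3] Q2=[]
t=21-22: P1@Q0 runs 1, rem=8, I/O yield, promote→Q0. Q0=[P2,P1] Q1=[P3] Q2=[]
t=22-24: P2@Q0 runs 2, rem=0, completes. Q0=[P1] Q1=[P3] Q2=[]
t=24-25: P1@Q0 runs 1, rem=7, I/O yield, promote→Q0. Q0=[P1] Q1=[P3] Q2=[]
t=25-26: P1@Q0 runs 1, rem=6, I/O yield, promote→Q0. Q0=[P1] Q1=[P3] Q2=[]
t=26-27: P1@Q0 runs 1, rem=5, I/O yield, promote→Q0. Q0=[P1] Q1=[P3] Q2=[]
t=27-28: P1@Q0 runs 1, rem=4, I/O yield, promote→Q0. Q0=[P1] Q1=[P3] Q2=[]
t=28-29: P1@Q0 runs 1, rem=3, I/O yield, promote→Q0. Q0=[P1] Q1=[P3] Q2=[]
t=29-30: P1@Q0 runs 1, rem=2, I/O yield, promote→Q0. Q0=[P1] Q1=[P3] Q2=[]
t=30-31: P1@Q0 runs 1, rem=1, I/O yield, promote→Q0. Q0=[P1] Q1=[P3] Q2=[]
t=31-32: P1@Q0 runs 1, rem=0, completes. Q0=[] Q1=[P3] Q2=[]
t=32-35: P3@Q1 runs 3, rem=0, completes. Q0=[] Q1=[] Q2=[]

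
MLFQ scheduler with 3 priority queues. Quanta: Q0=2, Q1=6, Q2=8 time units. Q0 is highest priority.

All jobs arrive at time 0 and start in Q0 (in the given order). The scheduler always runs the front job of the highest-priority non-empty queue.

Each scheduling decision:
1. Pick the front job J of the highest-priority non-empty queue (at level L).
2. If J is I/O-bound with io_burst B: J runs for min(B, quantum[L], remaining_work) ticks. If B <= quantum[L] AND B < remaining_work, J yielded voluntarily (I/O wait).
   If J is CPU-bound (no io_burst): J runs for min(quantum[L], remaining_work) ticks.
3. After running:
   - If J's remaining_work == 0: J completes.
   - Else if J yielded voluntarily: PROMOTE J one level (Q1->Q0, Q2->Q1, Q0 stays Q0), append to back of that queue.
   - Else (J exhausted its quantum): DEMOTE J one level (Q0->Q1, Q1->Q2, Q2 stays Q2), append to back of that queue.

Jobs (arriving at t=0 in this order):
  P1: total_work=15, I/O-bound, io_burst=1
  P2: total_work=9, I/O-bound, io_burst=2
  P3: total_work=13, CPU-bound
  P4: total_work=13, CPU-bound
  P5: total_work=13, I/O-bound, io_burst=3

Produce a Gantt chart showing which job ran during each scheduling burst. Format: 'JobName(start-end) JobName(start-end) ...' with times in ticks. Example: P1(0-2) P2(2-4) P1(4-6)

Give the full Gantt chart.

t=0-1: P1@Q0 runs 1, rem=14, I/O yield, promote→Q0. Q0=[P2,P3,P4,P5,P1] Q1=[] Q2=[]
t=1-3: P2@Q0 runs 2, rem=7, I/O yield, promote→Q0. Q0=[P3,P4,P5,P1,P2] Q1=[] Q2=[]
t=3-5: P3@Q0 runs 2, rem=11, quantum used, demote→Q1. Q0=[P4,P5,P1,P2] Q1=[P3] Q2=[]
t=5-7: P4@Q0 runs 2, rem=11, quantum used, demote→Q1. Q0=[P5,P1,P2] Q1=[P3,P4] Q2=[]
t=7-9: P5@Q0 runs 2, rem=11, quantum used, demote→Q1. Q0=[P1,P2] Q1=[P3,P4,P5] Q2=[]
t=9-10: P1@Q0 runs 1, rem=13, I/O yield, promote→Q0. Q0=[P2,P1] Q1=[P3,P4,P5] Q2=[]
t=10-12: P2@Q0 runs 2, rem=5, I/O yield, promote→Q0. Q0=[P1,P2] Q1=[P3,P4,P5] Q2=[]
t=12-13: P1@Q0 runs 1, rem=12, I/O yield, promote→Q0. Q0=[P2,P1] Q1=[P3,P4,P5] Q2=[]
t=13-15: P2@Q0 runs 2, rem=3, I/O yield, promote→Q0. Q0=[P1,P2] Q1=[P3,P4,P5] Q2=[]
t=15-16: P1@Q0 runs 1, rem=11, I/O yield, promote→Q0. Q0=[P2,P1] Q1=[P3,P4,P5] Q2=[]
t=16-18: P2@Q0 runs 2, rem=1, I/O yield, promote→Q0. Q0=[P1,P2] Q1=[P3,P4,P5] Q2=[]
t=18-19: P1@Q0 runs 1, rem=10, I/O yield, promote→Q0. Q0=[P2,P1] Q1=[P3,P4,P5] Q2=[]
t=19-20: P2@Q0 runs 1, rem=0, completes. Q0=[P1] Q1=[P3,P4,P5] Q2=[]
t=20-21: P1@Q0 runs 1, rem=9, I/O yield, promote→Q0. Q0=[P1] Q1=[P3,P4,P5] Q2=[]
t=21-22: P1@Q0 runs 1, rem=8, I/O yield, promote→Q0. Q0=[P1] Q1=[P3,P4,P5] Q2=[]
t=22-23: P1@Q0 runs 1, rem=7, I/O yield, promote→Q0. Q0=[P1] Q1=[P3,P4,P5] Q2=[]
t=23-24: P1@Q0 runs 1, rem=6, I/O yield, promote→Q0. Q0=[P1] Q1=[P3,P4,P5] Q2=[]
t=24-25: P1@Q0 runs 1, rem=5, I/O yield, promote→Q0. Q0=[P1] Q1=[P3,P4,P5] Q2=[]
t=25-26: P1@Q0 runs 1, rem=4, I/O yield, promote→Q0. Q0=[P1] Q1=[P3,P4,P5] Q2=[]
t=26-27: P1@Q0 runs 1, rem=3, I/O yield, promote→Q0. Q0=[P1] Q1=[P3,P4,P5] Q2=[]
t=27-28: P1@Q0 runs 1, rem=2, I/O yield, promote→Q0. Q0=[P1] Q1=[P3,P4,P5] Q2=[]
t=28-29: P1@Q0 runs 1, rem=1, I/O yield, promote→Q0. Q0=[P1] Q1=[P3,P4,P5] Q2=[]
t=29-30: P1@Q0 runs 1, rem=0, completes. Q0=[] Q1=[P3,P4,P5] Q2=[]
t=30-36: P3@Q1 runs 6, rem=5, quantum used, demote→Q2. Q0=[] Q1=[P4,P5] Q2=[P3]
t=36-42: P4@Q1 runs 6, rem=5, quantum used, demote→Q2. Q0=[] Q1=[P5] Q2=[P3,P4]
t=42-45: P5@Q1 runs 3, rem=8, I/O yield, promote→Q0. Q0=[P5] Q1=[] Q2=[P3,P4]
t=45-47: P5@Q0 runs 2, rem=6, quantum used, demote→Q1. Q0=[] Q1=[P5] Q2=[P3,P4]
t=47-50: P5@Q1 runs 3, rem=3, I/O yield, promote→Q0. Q0=[P5] Q1=[] Q2=[P3,P4]
t=50-52: P5@Q0 runs 2, rem=1, quantum used, demote→Q1. Q0=[] Q1=[P5] Q2=[P3,P4]
t=52-53: P5@Q1 runs 1, rem=0, completes. Q0=[] Q1=[] Q2=[P3,P4]
t=53-58: P3@Q2 runs 5, rem=0, completes. Q0=[] Q1=[] Q2=[P4]
t=58-63: P4@Q2 runs 5, rem=0, completes. Q0=[] Q1=[] Q2=[]

Answer: P1(0-1) P2(1-3) P3(3-5) P4(5-7) P5(7-9) P1(9-10) P2(10-12) P1(12-13) P2(13-15) P1(15-16) P2(16-18) P1(18-19) P2(19-20) P1(20-21) P1(21-22) P1(22-23) P1(23-24) P1(24-25) P1(25-26) P1(26-27) P1(27-28) P1(28-29) P1(29-30) P3(30-36) P4(36-42) P5(42-45) P5(45-47) P5(47-50) P5(50-52) P5(52-53) P3(53-58) P4(58-63)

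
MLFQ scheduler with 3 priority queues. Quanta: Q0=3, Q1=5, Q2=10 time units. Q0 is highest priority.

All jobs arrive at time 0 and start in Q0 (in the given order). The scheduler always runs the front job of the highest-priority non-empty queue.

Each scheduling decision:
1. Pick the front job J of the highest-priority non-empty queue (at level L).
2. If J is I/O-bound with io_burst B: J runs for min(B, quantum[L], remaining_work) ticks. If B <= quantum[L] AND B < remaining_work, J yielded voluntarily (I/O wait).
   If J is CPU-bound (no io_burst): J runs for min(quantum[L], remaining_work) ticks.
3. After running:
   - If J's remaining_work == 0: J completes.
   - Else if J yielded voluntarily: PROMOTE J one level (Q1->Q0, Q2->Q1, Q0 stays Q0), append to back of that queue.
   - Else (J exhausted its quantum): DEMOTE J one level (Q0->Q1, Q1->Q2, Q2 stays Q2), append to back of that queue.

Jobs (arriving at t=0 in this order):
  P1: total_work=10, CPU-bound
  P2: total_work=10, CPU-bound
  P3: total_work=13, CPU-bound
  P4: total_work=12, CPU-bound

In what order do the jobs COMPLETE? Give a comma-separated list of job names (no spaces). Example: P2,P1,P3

t=0-3: P1@Q0 runs 3, rem=7, quantum used, demote→Q1. Q0=[P2,P3,P4] Q1=[P1] Q2=[]
t=3-6: P2@Q0 runs 3, rem=7, quantum used, demote→Q1. Q0=[P3,P4] Q1=[P1,P2] Q2=[]
t=6-9: P3@Q0 runs 3, rem=10, quantum used, demote→Q1. Q0=[P4] Q1=[P1,P2,P3] Q2=[]
t=9-12: P4@Q0 runs 3, rem=9, quantum used, demote→Q1. Q0=[] Q1=[P1,P2,P3,P4] Q2=[]
t=12-17: P1@Q1 runs 5, rem=2, quantum used, demote→Q2. Q0=[] Q1=[P2,P3,P4] Q2=[P1]
t=17-22: P2@Q1 runs 5, rem=2, quantum used, demote→Q2. Q0=[] Q1=[P3,P4] Q2=[P1,P2]
t=22-27: P3@Q1 runs 5, rem=5, quantum used, demote→Q2. Q0=[] Q1=[P4] Q2=[P1,P2,P3]
t=27-32: P4@Q1 runs 5, rem=4, quantum used, demote→Q2. Q0=[] Q1=[] Q2=[P1,P2,P3,P4]
t=32-34: P1@Q2 runs 2, rem=0, completes. Q0=[] Q1=[] Q2=[P2,P3,P4]
t=34-36: P2@Q2 runs 2, rem=0, completes. Q0=[] Q1=[] Q2=[P3,P4]
t=36-41: P3@Q2 runs 5, rem=0, completes. Q0=[] Q1=[] Q2=[P4]
t=41-45: P4@Q2 runs 4, rem=0, completes. Q0=[] Q1=[] Q2=[]

Answer: P1,P2,P3,P4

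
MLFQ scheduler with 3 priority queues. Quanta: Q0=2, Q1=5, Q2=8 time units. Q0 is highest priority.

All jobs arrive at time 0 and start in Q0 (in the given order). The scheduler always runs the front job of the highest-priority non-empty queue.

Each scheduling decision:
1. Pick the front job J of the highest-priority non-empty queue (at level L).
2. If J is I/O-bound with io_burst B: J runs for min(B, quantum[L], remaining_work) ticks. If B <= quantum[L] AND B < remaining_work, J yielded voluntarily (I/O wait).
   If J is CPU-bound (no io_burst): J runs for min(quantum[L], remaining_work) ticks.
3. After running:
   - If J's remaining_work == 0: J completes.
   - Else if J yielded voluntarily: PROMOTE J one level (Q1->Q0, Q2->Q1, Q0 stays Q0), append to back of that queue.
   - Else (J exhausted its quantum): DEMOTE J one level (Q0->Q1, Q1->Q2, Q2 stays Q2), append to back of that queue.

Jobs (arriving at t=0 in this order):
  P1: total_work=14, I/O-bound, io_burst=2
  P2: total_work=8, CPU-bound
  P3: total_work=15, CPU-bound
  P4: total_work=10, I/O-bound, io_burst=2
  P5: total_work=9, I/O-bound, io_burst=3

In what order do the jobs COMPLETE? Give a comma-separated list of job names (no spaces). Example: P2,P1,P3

Answer: P4,P1,P5,P2,P3

Derivation:
t=0-2: P1@Q0 runs 2, rem=12, I/O yield, promote→Q0. Q0=[P2,P3,P4,P5,P1] Q1=[] Q2=[]
t=2-4: P2@Q0 runs 2, rem=6, quantum used, demote→Q1. Q0=[P3,P4,P5,P1] Q1=[P2] Q2=[]
t=4-6: P3@Q0 runs 2, rem=13, quantum used, demote→Q1. Q0=[P4,P5,P1] Q1=[P2,P3] Q2=[]
t=6-8: P4@Q0 runs 2, rem=8, I/O yield, promote→Q0. Q0=[P5,P1,P4] Q1=[P2,P3] Q2=[]
t=8-10: P5@Q0 runs 2, rem=7, quantum used, demote→Q1. Q0=[P1,P4] Q1=[P2,P3,P5] Q2=[]
t=10-12: P1@Q0 runs 2, rem=10, I/O yield, promote→Q0. Q0=[P4,P1] Q1=[P2,P3,P5] Q2=[]
t=12-14: P4@Q0 runs 2, rem=6, I/O yield, promote→Q0. Q0=[P1,P4] Q1=[P2,P3,P5] Q2=[]
t=14-16: P1@Q0 runs 2, rem=8, I/O yield, promote→Q0. Q0=[P4,P1] Q1=[P2,P3,P5] Q2=[]
t=16-18: P4@Q0 runs 2, rem=4, I/O yield, promote→Q0. Q0=[P1,P4] Q1=[P2,P3,P5] Q2=[]
t=18-20: P1@Q0 runs 2, rem=6, I/O yield, promote→Q0. Q0=[P4,P1] Q1=[P2,P3,P5] Q2=[]
t=20-22: P4@Q0 runs 2, rem=2, I/O yield, promote→Q0. Q0=[P1,P4] Q1=[P2,P3,P5] Q2=[]
t=22-24: P1@Q0 runs 2, rem=4, I/O yield, promote→Q0. Q0=[P4,P1] Q1=[P2,P3,P5] Q2=[]
t=24-26: P4@Q0 runs 2, rem=0, completes. Q0=[P1] Q1=[P2,P3,P5] Q2=[]
t=26-28: P1@Q0 runs 2, rem=2, I/O yield, promote→Q0. Q0=[P1] Q1=[P2,P3,P5] Q2=[]
t=28-30: P1@Q0 runs 2, rem=0, completes. Q0=[] Q1=[P2,P3,P5] Q2=[]
t=30-35: P2@Q1 runs 5, rem=1, quantum used, demote→Q2. Q0=[] Q1=[P3,P5] Q2=[P2]
t=35-40: P3@Q1 runs 5, rem=8, quantum used, demote→Q2. Q0=[] Q1=[P5] Q2=[P2,P3]
t=40-43: P5@Q1 runs 3, rem=4, I/O yield, promote→Q0. Q0=[P5] Q1=[] Q2=[P2,P3]
t=43-45: P5@Q0 runs 2, rem=2, quantum used, demote→Q1. Q0=[] Q1=[P5] Q2=[P2,P3]
t=45-47: P5@Q1 runs 2, rem=0, completes. Q0=[] Q1=[] Q2=[P2,P3]
t=47-48: P2@Q2 runs 1, rem=0, completes. Q0=[] Q1=[] Q2=[P3]
t=48-56: P3@Q2 runs 8, rem=0, completes. Q0=[] Q1=[] Q2=[]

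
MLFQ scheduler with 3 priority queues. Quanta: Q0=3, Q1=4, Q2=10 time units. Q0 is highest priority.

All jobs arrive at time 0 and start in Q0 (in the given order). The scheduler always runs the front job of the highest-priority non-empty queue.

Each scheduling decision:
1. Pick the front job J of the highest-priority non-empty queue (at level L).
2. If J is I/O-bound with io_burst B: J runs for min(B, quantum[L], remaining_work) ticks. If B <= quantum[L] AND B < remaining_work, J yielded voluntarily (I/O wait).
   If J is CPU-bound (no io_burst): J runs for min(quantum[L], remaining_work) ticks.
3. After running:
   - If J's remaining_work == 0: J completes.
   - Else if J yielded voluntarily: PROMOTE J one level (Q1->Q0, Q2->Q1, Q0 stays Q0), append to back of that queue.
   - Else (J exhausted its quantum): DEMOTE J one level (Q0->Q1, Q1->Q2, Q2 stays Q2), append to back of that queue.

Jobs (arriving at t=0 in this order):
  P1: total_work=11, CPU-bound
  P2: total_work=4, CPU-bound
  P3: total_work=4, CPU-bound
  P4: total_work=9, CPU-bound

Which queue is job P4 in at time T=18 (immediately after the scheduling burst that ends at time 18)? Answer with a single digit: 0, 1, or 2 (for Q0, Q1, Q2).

Answer: 1

Derivation:
t=0-3: P1@Q0 runs 3, rem=8, quantum used, demote→Q1. Q0=[P2,P3,P4] Q1=[P1] Q2=[]
t=3-6: P2@Q0 runs 3, rem=1, quantum used, demote→Q1. Q0=[P3,P4] Q1=[P1,P2] Q2=[]
t=6-9: P3@Q0 runs 3, rem=1, quantum used, demote→Q1. Q0=[P4] Q1=[P1,P2,P3] Q2=[]
t=9-12: P4@Q0 runs 3, rem=6, quantum used, demote→Q1. Q0=[] Q1=[P1,P2,P3,P4] Q2=[]
t=12-16: P1@Q1 runs 4, rem=4, quantum used, demote→Q2. Q0=[] Q1=[P2,P3,P4] Q2=[P1]
t=16-17: P2@Q1 runs 1, rem=0, completes. Q0=[] Q1=[P3,P4] Q2=[P1]
t=17-18: P3@Q1 runs 1, rem=0, completes. Q0=[] Q1=[P4] Q2=[P1]
t=18-22: P4@Q1 runs 4, rem=2, quantum used, demote→Q2. Q0=[] Q1=[] Q2=[P1,P4]
t=22-26: P1@Q2 runs 4, rem=0, completes. Q0=[] Q1=[] Q2=[P4]
t=26-28: P4@Q2 runs 2, rem=0, completes. Q0=[] Q1=[] Q2=[]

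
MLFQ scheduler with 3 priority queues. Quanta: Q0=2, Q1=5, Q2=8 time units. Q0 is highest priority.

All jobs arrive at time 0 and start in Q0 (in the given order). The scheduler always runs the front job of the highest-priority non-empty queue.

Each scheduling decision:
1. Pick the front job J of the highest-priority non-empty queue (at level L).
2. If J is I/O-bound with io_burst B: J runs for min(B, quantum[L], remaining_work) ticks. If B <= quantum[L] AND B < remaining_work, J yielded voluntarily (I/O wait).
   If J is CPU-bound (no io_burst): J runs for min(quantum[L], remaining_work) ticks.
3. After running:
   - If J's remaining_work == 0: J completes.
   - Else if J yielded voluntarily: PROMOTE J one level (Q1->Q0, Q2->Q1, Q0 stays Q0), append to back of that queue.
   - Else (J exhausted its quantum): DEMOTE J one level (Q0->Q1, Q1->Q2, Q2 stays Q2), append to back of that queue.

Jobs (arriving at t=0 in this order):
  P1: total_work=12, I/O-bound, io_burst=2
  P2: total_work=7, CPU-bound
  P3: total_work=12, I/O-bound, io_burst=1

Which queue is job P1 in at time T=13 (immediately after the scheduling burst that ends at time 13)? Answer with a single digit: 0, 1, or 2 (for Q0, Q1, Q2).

t=0-2: P1@Q0 runs 2, rem=10, I/O yield, promote→Q0. Q0=[P2,P3,P1] Q1=[] Q2=[]
t=2-4: P2@Q0 runs 2, rem=5, quantum used, demote→Q1. Q0=[P3,P1] Q1=[P2] Q2=[]
t=4-5: P3@Q0 runs 1, rem=11, I/O yield, promote→Q0. Q0=[P1,P3] Q1=[P2] Q2=[]
t=5-7: P1@Q0 runs 2, rem=8, I/O yield, promote→Q0. Q0=[P3,P1] Q1=[P2] Q2=[]
t=7-8: P3@Q0 runs 1, rem=10, I/O yield, promote→Q0. Q0=[P1,P3] Q1=[P2] Q2=[]
t=8-10: P1@Q0 runs 2, rem=6, I/O yield, promote→Q0. Q0=[P3,P1] Q1=[P2] Q2=[]
t=10-11: P3@Q0 runs 1, rem=9, I/O yield, promote→Q0. Q0=[P1,P3] Q1=[P2] Q2=[]
t=11-13: P1@Q0 runs 2, rem=4, I/O yield, promote→Q0. Q0=[P3,P1] Q1=[P2] Q2=[]
t=13-14: P3@Q0 runs 1, rem=8, I/O yield, promote→Q0. Q0=[P1,P3] Q1=[P2] Q2=[]
t=14-16: P1@Q0 runs 2, rem=2, I/O yield, promote→Q0. Q0=[P3,P1] Q1=[P2] Q2=[]
t=16-17: P3@Q0 runs 1, rem=7, I/O yield, promote→Q0. Q0=[P1,P3] Q1=[P2] Q2=[]
t=17-19: P1@Q0 runs 2, rem=0, completes. Q0=[P3] Q1=[P2] Q2=[]
t=19-20: P3@Q0 runs 1, rem=6, I/O yield, promote→Q0. Q0=[P3] Q1=[P2] Q2=[]
t=20-21: P3@Q0 runs 1, rem=5, I/O yield, promote→Q0. Q0=[P3] Q1=[P2] Q2=[]
t=21-22: P3@Q0 runs 1, rem=4, I/O yield, promote→Q0. Q0=[P3] Q1=[P2] Q2=[]
t=22-23: P3@Q0 runs 1, rem=3, I/O yield, promote→Q0. Q0=[P3] Q1=[P2] Q2=[]
t=23-24: P3@Q0 runs 1, rem=2, I/O yield, promote→Q0. Q0=[P3] Q1=[P2] Q2=[]
t=24-25: P3@Q0 runs 1, rem=1, I/O yield, promote→Q0. Q0=[P3] Q1=[P2] Q2=[]
t=25-26: P3@Q0 runs 1, rem=0, completes. Q0=[] Q1=[P2] Q2=[]
t=26-31: P2@Q1 runs 5, rem=0, completes. Q0=[] Q1=[] Q2=[]

Answer: 0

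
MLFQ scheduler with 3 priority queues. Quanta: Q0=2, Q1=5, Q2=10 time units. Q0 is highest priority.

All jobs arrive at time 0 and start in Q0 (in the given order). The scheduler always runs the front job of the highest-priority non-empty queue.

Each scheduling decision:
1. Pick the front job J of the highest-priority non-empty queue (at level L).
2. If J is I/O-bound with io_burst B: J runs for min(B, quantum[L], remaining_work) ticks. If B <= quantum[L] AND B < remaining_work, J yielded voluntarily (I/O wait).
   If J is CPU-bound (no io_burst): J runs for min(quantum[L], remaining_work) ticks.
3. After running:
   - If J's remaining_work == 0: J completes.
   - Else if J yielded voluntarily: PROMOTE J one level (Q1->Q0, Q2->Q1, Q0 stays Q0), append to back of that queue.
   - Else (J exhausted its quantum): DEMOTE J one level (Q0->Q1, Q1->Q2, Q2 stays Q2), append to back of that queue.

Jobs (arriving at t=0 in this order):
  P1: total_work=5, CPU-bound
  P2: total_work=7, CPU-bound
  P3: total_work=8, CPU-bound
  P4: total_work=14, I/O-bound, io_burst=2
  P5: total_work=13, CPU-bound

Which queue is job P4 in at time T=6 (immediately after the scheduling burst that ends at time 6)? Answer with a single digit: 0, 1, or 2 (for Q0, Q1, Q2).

Answer: 0

Derivation:
t=0-2: P1@Q0 runs 2, rem=3, quantum used, demote→Q1. Q0=[P2,P3,P4,P5] Q1=[P1] Q2=[]
t=2-4: P2@Q0 runs 2, rem=5, quantum used, demote→Q1. Q0=[P3,P4,P5] Q1=[P1,P2] Q2=[]
t=4-6: P3@Q0 runs 2, rem=6, quantum used, demote→Q1. Q0=[P4,P5] Q1=[P1,P2,P3] Q2=[]
t=6-8: P4@Q0 runs 2, rem=12, I/O yield, promote→Q0. Q0=[P5,P4] Q1=[P1,P2,P3] Q2=[]
t=8-10: P5@Q0 runs 2, rem=11, quantum used, demote→Q1. Q0=[P4] Q1=[P1,P2,P3,P5] Q2=[]
t=10-12: P4@Q0 runs 2, rem=10, I/O yield, promote→Q0. Q0=[P4] Q1=[P1,P2,P3,P5] Q2=[]
t=12-14: P4@Q0 runs 2, rem=8, I/O yield, promote→Q0. Q0=[P4] Q1=[P1,P2,P3,P5] Q2=[]
t=14-16: P4@Q0 runs 2, rem=6, I/O yield, promote→Q0. Q0=[P4] Q1=[P1,P2,P3,P5] Q2=[]
t=16-18: P4@Q0 runs 2, rem=4, I/O yield, promote→Q0. Q0=[P4] Q1=[P1,P2,P3,P5] Q2=[]
t=18-20: P4@Q0 runs 2, rem=2, I/O yield, promote→Q0. Q0=[P4] Q1=[P1,P2,P3,P5] Q2=[]
t=20-22: P4@Q0 runs 2, rem=0, completes. Q0=[] Q1=[P1,P2,P3,P5] Q2=[]
t=22-25: P1@Q1 runs 3, rem=0, completes. Q0=[] Q1=[P2,P3,P5] Q2=[]
t=25-30: P2@Q1 runs 5, rem=0, completes. Q0=[] Q1=[P3,P5] Q2=[]
t=30-35: P3@Q1 runs 5, rem=1, quantum used, demote→Q2. Q0=[] Q1=[P5] Q2=[P3]
t=35-40: P5@Q1 runs 5, rem=6, quantum used, demote→Q2. Q0=[] Q1=[] Q2=[P3,P5]
t=40-41: P3@Q2 runs 1, rem=0, completes. Q0=[] Q1=[] Q2=[P5]
t=41-47: P5@Q2 runs 6, rem=0, completes. Q0=[] Q1=[] Q2=[]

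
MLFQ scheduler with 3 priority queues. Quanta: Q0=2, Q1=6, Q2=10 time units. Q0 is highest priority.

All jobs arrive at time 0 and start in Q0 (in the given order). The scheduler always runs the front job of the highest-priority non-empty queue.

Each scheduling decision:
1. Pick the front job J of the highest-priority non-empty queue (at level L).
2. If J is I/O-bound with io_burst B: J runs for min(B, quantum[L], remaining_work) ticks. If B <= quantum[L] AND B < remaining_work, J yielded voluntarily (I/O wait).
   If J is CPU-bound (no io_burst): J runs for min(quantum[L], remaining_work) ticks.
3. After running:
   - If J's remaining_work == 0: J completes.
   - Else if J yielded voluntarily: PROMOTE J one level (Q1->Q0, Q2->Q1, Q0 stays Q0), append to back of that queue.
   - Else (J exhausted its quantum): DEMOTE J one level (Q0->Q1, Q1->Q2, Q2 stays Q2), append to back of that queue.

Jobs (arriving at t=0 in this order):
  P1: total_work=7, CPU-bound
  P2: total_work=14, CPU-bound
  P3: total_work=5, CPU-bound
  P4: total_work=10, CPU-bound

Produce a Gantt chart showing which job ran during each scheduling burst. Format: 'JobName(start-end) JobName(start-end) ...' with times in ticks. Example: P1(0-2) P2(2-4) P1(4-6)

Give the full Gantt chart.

t=0-2: P1@Q0 runs 2, rem=5, quantum used, demote→Q1. Q0=[P2,P3,P4] Q1=[P1] Q2=[]
t=2-4: P2@Q0 runs 2, rem=12, quantum used, demote→Q1. Q0=[P3,P4] Q1=[P1,P2] Q2=[]
t=4-6: P3@Q0 runs 2, rem=3, quantum used, demote→Q1. Q0=[P4] Q1=[P1,P2,P3] Q2=[]
t=6-8: P4@Q0 runs 2, rem=8, quantum used, demote→Q1. Q0=[] Q1=[P1,P2,P3,P4] Q2=[]
t=8-13: P1@Q1 runs 5, rem=0, completes. Q0=[] Q1=[P2,P3,P4] Q2=[]
t=13-19: P2@Q1 runs 6, rem=6, quantum used, demote→Q2. Q0=[] Q1=[P3,P4] Q2=[P2]
t=19-22: P3@Q1 runs 3, rem=0, completes. Q0=[] Q1=[P4] Q2=[P2]
t=22-28: P4@Q1 runs 6, rem=2, quantum used, demote→Q2. Q0=[] Q1=[] Q2=[P2,P4]
t=28-34: P2@Q2 runs 6, rem=0, completes. Q0=[] Q1=[] Q2=[P4]
t=34-36: P4@Q2 runs 2, rem=0, completes. Q0=[] Q1=[] Q2=[]

Answer: P1(0-2) P2(2-4) P3(4-6) P4(6-8) P1(8-13) P2(13-19) P3(19-22) P4(22-28) P2(28-34) P4(34-36)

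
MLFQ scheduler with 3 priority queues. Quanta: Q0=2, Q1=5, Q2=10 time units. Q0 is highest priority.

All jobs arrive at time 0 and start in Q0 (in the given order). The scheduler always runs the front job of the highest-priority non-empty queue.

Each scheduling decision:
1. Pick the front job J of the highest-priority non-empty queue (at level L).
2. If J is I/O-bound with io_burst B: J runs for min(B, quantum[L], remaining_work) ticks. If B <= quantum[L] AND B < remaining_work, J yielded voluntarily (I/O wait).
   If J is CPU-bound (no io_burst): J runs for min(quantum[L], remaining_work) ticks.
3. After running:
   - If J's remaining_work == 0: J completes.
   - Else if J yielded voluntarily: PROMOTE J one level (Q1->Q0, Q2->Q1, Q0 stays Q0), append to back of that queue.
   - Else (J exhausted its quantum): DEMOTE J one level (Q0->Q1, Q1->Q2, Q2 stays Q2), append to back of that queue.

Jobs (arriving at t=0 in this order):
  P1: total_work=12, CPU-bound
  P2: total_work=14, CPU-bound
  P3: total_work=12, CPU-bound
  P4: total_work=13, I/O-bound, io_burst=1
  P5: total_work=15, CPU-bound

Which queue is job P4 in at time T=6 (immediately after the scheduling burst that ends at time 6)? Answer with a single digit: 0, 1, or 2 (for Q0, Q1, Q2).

t=0-2: P1@Q0 runs 2, rem=10, quantum used, demote→Q1. Q0=[P2,P3,P4,P5] Q1=[P1] Q2=[]
t=2-4: P2@Q0 runs 2, rem=12, quantum used, demote→Q1. Q0=[P3,P4,P5] Q1=[P1,P2] Q2=[]
t=4-6: P3@Q0 runs 2, rem=10, quantum used, demote→Q1. Q0=[P4,P5] Q1=[P1,P2,P3] Q2=[]
t=6-7: P4@Q0 runs 1, rem=12, I/O yield, promote→Q0. Q0=[P5,P4] Q1=[P1,P2,P3] Q2=[]
t=7-9: P5@Q0 runs 2, rem=13, quantum used, demote→Q1. Q0=[P4] Q1=[P1,P2,P3,P5] Q2=[]
t=9-10: P4@Q0 runs 1, rem=11, I/O yield, promote→Q0. Q0=[P4] Q1=[P1,P2,P3,P5] Q2=[]
t=10-11: P4@Q0 runs 1, rem=10, I/O yield, promote→Q0. Q0=[P4] Q1=[P1,P2,P3,P5] Q2=[]
t=11-12: P4@Q0 runs 1, rem=9, I/O yield, promote→Q0. Q0=[P4] Q1=[P1,P2,P3,P5] Q2=[]
t=12-13: P4@Q0 runs 1, rem=8, I/O yield, promote→Q0. Q0=[P4] Q1=[P1,P2,P3,P5] Q2=[]
t=13-14: P4@Q0 runs 1, rem=7, I/O yield, promote→Q0. Q0=[P4] Q1=[P1,P2,P3,P5] Q2=[]
t=14-15: P4@Q0 runs 1, rem=6, I/O yield, promote→Q0. Q0=[P4] Q1=[P1,P2,P3,P5] Q2=[]
t=15-16: P4@Q0 runs 1, rem=5, I/O yield, promote→Q0. Q0=[P4] Q1=[P1,P2,P3,P5] Q2=[]
t=16-17: P4@Q0 runs 1, rem=4, I/O yield, promote→Q0. Q0=[P4] Q1=[P1,P2,P3,P5] Q2=[]
t=17-18: P4@Q0 runs 1, rem=3, I/O yield, promote→Q0. Q0=[P4] Q1=[P1,P2,P3,P5] Q2=[]
t=18-19: P4@Q0 runs 1, rem=2, I/O yield, promote→Q0. Q0=[P4] Q1=[P1,P2,P3,P5] Q2=[]
t=19-20: P4@Q0 runs 1, rem=1, I/O yield, promote→Q0. Q0=[P4] Q1=[P1,P2,P3,P5] Q2=[]
t=20-21: P4@Q0 runs 1, rem=0, completes. Q0=[] Q1=[P1,P2,P3,P5] Q2=[]
t=21-26: P1@Q1 runs 5, rem=5, quantum used, demote→Q2. Q0=[] Q1=[P2,P3,P5] Q2=[P1]
t=26-31: P2@Q1 runs 5, rem=7, quantum used, demote→Q2. Q0=[] Q1=[P3,P5] Q2=[P1,P2]
t=31-36: P3@Q1 runs 5, rem=5, quantum used, demote→Q2. Q0=[] Q1=[P5] Q2=[P1,P2,P3]
t=36-41: P5@Q1 runs 5, rem=8, quantum used, demote→Q2. Q0=[] Q1=[] Q2=[P1,P2,P3,P5]
t=41-46: P1@Q2 runs 5, rem=0, completes. Q0=[] Q1=[] Q2=[P2,P3,P5]
t=46-53: P2@Q2 runs 7, rem=0, completes. Q0=[] Q1=[] Q2=[P3,P5]
t=53-58: P3@Q2 runs 5, rem=0, completes. Q0=[] Q1=[] Q2=[P5]
t=58-66: P5@Q2 runs 8, rem=0, completes. Q0=[] Q1=[] Q2=[]

Answer: 0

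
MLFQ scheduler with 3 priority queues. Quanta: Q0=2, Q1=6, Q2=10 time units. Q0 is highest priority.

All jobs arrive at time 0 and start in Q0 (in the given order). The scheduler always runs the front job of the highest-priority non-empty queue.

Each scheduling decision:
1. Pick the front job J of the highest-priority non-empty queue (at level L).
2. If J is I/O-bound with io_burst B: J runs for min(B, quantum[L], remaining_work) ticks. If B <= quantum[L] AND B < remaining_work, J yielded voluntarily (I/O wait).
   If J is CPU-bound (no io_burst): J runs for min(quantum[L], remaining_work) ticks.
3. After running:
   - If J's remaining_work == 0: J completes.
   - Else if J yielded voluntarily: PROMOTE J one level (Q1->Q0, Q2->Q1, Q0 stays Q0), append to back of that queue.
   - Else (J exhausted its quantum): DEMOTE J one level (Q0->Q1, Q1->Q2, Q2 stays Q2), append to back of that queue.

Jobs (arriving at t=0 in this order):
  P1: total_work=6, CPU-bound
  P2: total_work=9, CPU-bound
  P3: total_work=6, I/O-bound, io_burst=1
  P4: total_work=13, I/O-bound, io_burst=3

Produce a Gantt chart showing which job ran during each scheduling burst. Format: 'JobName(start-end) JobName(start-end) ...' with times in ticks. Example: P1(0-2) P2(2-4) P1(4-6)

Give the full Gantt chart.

t=0-2: P1@Q0 runs 2, rem=4, quantum used, demote→Q1. Q0=[P2,P3,P4] Q1=[P1] Q2=[]
t=2-4: P2@Q0 runs 2, rem=7, quantum used, demote→Q1. Q0=[P3,P4] Q1=[P1,P2] Q2=[]
t=4-5: P3@Q0 runs 1, rem=5, I/O yield, promote→Q0. Q0=[P4,P3] Q1=[P1,P2] Q2=[]
t=5-7: P4@Q0 runs 2, rem=11, quantum used, demote→Q1. Q0=[P3] Q1=[P1,P2,P4] Q2=[]
t=7-8: P3@Q0 runs 1, rem=4, I/O yield, promote→Q0. Q0=[P3] Q1=[P1,P2,P4] Q2=[]
t=8-9: P3@Q0 runs 1, rem=3, I/O yield, promote→Q0. Q0=[P3] Q1=[P1,P2,P4] Q2=[]
t=9-10: P3@Q0 runs 1, rem=2, I/O yield, promote→Q0. Q0=[P3] Q1=[P1,P2,P4] Q2=[]
t=10-11: P3@Q0 runs 1, rem=1, I/O yield, promote→Q0. Q0=[P3] Q1=[P1,P2,P4] Q2=[]
t=11-12: P3@Q0 runs 1, rem=0, completes. Q0=[] Q1=[P1,P2,P4] Q2=[]
t=12-16: P1@Q1 runs 4, rem=0, completes. Q0=[] Q1=[P2,P4] Q2=[]
t=16-22: P2@Q1 runs 6, rem=1, quantum used, demote→Q2. Q0=[] Q1=[P4] Q2=[P2]
t=22-25: P4@Q1 runs 3, rem=8, I/O yield, promote→Q0. Q0=[P4] Q1=[] Q2=[P2]
t=25-27: P4@Q0 runs 2, rem=6, quantum used, demote→Q1. Q0=[] Q1=[P4] Q2=[P2]
t=27-30: P4@Q1 runs 3, rem=3, I/O yield, promote→Q0. Q0=[P4] Q1=[] Q2=[P2]
t=30-32: P4@Q0 runs 2, rem=1, quantum used, demote→Q1. Q0=[] Q1=[P4] Q2=[P2]
t=32-33: P4@Q1 runs 1, rem=0, completes. Q0=[] Q1=[] Q2=[P2]
t=33-34: P2@Q2 runs 1, rem=0, completes. Q0=[] Q1=[] Q2=[]

Answer: P1(0-2) P2(2-4) P3(4-5) P4(5-7) P3(7-8) P3(8-9) P3(9-10) P3(10-11) P3(11-12) P1(12-16) P2(16-22) P4(22-25) P4(25-27) P4(27-30) P4(30-32) P4(32-33) P2(33-34)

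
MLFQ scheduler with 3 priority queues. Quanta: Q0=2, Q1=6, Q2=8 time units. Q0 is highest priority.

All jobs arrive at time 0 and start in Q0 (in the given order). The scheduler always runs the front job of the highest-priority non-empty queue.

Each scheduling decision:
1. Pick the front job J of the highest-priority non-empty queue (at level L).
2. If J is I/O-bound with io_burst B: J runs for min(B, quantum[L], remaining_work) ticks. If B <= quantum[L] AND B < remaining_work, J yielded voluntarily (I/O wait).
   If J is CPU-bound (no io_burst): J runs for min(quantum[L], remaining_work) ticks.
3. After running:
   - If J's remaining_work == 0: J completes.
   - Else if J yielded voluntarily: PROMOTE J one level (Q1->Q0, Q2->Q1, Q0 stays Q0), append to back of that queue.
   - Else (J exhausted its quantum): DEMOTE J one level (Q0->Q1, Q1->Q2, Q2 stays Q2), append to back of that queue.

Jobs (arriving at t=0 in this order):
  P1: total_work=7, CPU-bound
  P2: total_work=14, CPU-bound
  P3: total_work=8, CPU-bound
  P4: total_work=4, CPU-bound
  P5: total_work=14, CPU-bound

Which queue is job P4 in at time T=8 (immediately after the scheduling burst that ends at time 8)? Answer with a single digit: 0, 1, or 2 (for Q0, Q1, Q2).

t=0-2: P1@Q0 runs 2, rem=5, quantum used, demote→Q1. Q0=[P2,P3,P4,P5] Q1=[P1] Q2=[]
t=2-4: P2@Q0 runs 2, rem=12, quantum used, demote→Q1. Q0=[P3,P4,P5] Q1=[P1,P2] Q2=[]
t=4-6: P3@Q0 runs 2, rem=6, quantum used, demote→Q1. Q0=[P4,P5] Q1=[P1,P2,P3] Q2=[]
t=6-8: P4@Q0 runs 2, rem=2, quantum used, demote→Q1. Q0=[P5] Q1=[P1,P2,P3,P4] Q2=[]
t=8-10: P5@Q0 runs 2, rem=12, quantum used, demote→Q1. Q0=[] Q1=[P1,P2,P3,P4,P5] Q2=[]
t=10-15: P1@Q1 runs 5, rem=0, completes. Q0=[] Q1=[P2,P3,P4,P5] Q2=[]
t=15-21: P2@Q1 runs 6, rem=6, quantum used, demote→Q2. Q0=[] Q1=[P3,P4,P5] Q2=[P2]
t=21-27: P3@Q1 runs 6, rem=0, completes. Q0=[] Q1=[P4,P5] Q2=[P2]
t=27-29: P4@Q1 runs 2, rem=0, completes. Q0=[] Q1=[P5] Q2=[P2]
t=29-35: P5@Q1 runs 6, rem=6, quantum used, demote→Q2. Q0=[] Q1=[] Q2=[P2,P5]
t=35-41: P2@Q2 runs 6, rem=0, completes. Q0=[] Q1=[] Q2=[P5]
t=41-47: P5@Q2 runs 6, rem=0, completes. Q0=[] Q1=[] Q2=[]

Answer: 1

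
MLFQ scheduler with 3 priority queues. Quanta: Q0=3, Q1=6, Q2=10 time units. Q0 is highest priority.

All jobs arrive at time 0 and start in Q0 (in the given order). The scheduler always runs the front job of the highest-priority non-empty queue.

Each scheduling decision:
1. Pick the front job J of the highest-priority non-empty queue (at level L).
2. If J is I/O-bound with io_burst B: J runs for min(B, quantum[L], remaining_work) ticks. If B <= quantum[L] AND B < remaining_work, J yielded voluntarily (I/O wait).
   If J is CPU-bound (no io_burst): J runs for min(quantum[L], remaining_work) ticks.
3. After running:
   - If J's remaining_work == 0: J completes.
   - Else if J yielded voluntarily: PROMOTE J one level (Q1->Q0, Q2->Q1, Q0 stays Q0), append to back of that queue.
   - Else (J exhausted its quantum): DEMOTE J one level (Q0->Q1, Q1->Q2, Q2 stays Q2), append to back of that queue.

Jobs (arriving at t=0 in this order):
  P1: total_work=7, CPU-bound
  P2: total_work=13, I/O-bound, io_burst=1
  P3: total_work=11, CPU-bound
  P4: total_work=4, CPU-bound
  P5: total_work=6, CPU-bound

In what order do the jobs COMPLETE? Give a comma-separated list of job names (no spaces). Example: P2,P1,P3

t=0-3: P1@Q0 runs 3, rem=4, quantum used, demote→Q1. Q0=[P2,P3,P4,P5] Q1=[P1] Q2=[]
t=3-4: P2@Q0 runs 1, rem=12, I/O yield, promote→Q0. Q0=[P3,P4,P5,P2] Q1=[P1] Q2=[]
t=4-7: P3@Q0 runs 3, rem=8, quantum used, demote→Q1. Q0=[P4,P5,P2] Q1=[P1,P3] Q2=[]
t=7-10: P4@Q0 runs 3, rem=1, quantum used, demote→Q1. Q0=[P5,P2] Q1=[P1,P3,P4] Q2=[]
t=10-13: P5@Q0 runs 3, rem=3, quantum used, demote→Q1. Q0=[P2] Q1=[P1,P3,P4,P5] Q2=[]
t=13-14: P2@Q0 runs 1, rem=11, I/O yield, promote→Q0. Q0=[P2] Q1=[P1,P3,P4,P5] Q2=[]
t=14-15: P2@Q0 runs 1, rem=10, I/O yield, promote→Q0. Q0=[P2] Q1=[P1,P3,P4,P5] Q2=[]
t=15-16: P2@Q0 runs 1, rem=9, I/O yield, promote→Q0. Q0=[P2] Q1=[P1,P3,P4,P5] Q2=[]
t=16-17: P2@Q0 runs 1, rem=8, I/O yield, promote→Q0. Q0=[P2] Q1=[P1,P3,P4,P5] Q2=[]
t=17-18: P2@Q0 runs 1, rem=7, I/O yield, promote→Q0. Q0=[P2] Q1=[P1,P3,P4,P5] Q2=[]
t=18-19: P2@Q0 runs 1, rem=6, I/O yield, promote→Q0. Q0=[P2] Q1=[P1,P3,P4,P5] Q2=[]
t=19-20: P2@Q0 runs 1, rem=5, I/O yield, promote→Q0. Q0=[P2] Q1=[P1,P3,P4,P5] Q2=[]
t=20-21: P2@Q0 runs 1, rem=4, I/O yield, promote→Q0. Q0=[P2] Q1=[P1,P3,P4,P5] Q2=[]
t=21-22: P2@Q0 runs 1, rem=3, I/O yield, promote→Q0. Q0=[P2] Q1=[P1,P3,P4,P5] Q2=[]
t=22-23: P2@Q0 runs 1, rem=2, I/O yield, promote→Q0. Q0=[P2] Q1=[P1,P3,P4,P5] Q2=[]
t=23-24: P2@Q0 runs 1, rem=1, I/O yield, promote→Q0. Q0=[P2] Q1=[P1,P3,P4,P5] Q2=[]
t=24-25: P2@Q0 runs 1, rem=0, completes. Q0=[] Q1=[P1,P3,P4,P5] Q2=[]
t=25-29: P1@Q1 runs 4, rem=0, completes. Q0=[] Q1=[P3,P4,P5] Q2=[]
t=29-35: P3@Q1 runs 6, rem=2, quantum used, demote→Q2. Q0=[] Q1=[P4,P5] Q2=[P3]
t=35-36: P4@Q1 runs 1, rem=0, completes. Q0=[] Q1=[P5] Q2=[P3]
t=36-39: P5@Q1 runs 3, rem=0, completes. Q0=[] Q1=[] Q2=[P3]
t=39-41: P3@Q2 runs 2, rem=0, completes. Q0=[] Q1=[] Q2=[]

Answer: P2,P1,P4,P5,P3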